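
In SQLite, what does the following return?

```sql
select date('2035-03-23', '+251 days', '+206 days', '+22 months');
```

2038-04-22

Applying '+251 days' to 2035-03-23: counting 251 days forward gives 2035-11-29.
Applying '+206 days' to 2035-11-29: counting 206 days forward gives 2036-06-22.
Adding +22 months to 2036-06-22 gives 2038-04-22.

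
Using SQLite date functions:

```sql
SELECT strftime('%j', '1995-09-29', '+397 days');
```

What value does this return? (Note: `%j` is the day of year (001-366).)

304

First apply '+397 days': 1995-09-29 → 1996-10-30.
Day-of-year for 1996-10-30: days since 1996-01-01 inclusive = 304, zero-padded to 304.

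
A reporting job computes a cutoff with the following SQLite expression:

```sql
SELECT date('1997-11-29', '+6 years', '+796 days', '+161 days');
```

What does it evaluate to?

Adding +6 years to 1997-11-29 gives 2003-11-29.
Applying '+796 days' to 2003-11-29: counting 796 days forward gives 2006-02-02.
Applying '+161 days' to 2006-02-02: counting 161 days forward gives 2006-07-13.

2006-07-13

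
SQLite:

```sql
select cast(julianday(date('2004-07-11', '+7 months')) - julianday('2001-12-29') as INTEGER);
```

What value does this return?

1140

Adding +7 months to 2004-07-11 gives 2005-02-11.
2 days remain in December 2001 after the 29th (31 − 29).
Full months from January 2002 through January 2005 contribute their day counts.
Then 11 days into February 2005.
Total: 2 + 31 + 28 + 31 + 30 + 31 + 30 + 31 + 31 + 30 + 31 + 30 + 31 + 31 + 28 + 31 + 30 + 31 + 30 + 31 + 31 + 30 + 31 + 30 + 31 + 31 + 29 + 31 + 30 + 31 + 30 + 31 + 31 + 30 + 31 + 30 + 31 + 31 + 11 = 1140.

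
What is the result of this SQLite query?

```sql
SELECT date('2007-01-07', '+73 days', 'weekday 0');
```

2007-03-25

Applying '+73 days' to 2007-01-07: counting 73 days forward gives 2007-03-21.
`weekday 0` advances to the next Sunday; 2007-03-21 is a Wednesday, so it moves forward to 2007-03-25.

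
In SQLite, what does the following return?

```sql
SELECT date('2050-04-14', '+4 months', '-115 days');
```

2050-04-21

Adding +4 months to 2050-04-14 gives 2050-08-14.
Applying '-115 days' to 2050-08-14: counting 115 days back gives 2050-04-21.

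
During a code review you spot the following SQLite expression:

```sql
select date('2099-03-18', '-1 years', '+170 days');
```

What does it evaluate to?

2098-09-04

Adding -1 year to 2099-03-18 gives 2098-03-18.
Applying '+170 days' to 2098-03-18: counting 170 days forward gives 2098-09-04.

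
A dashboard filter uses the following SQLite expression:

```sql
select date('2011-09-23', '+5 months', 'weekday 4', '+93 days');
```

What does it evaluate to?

2012-05-26

Adding +5 months to 2011-09-23 gives 2012-02-23.
`weekday 4` advances to the next Thursday; 2012-02-23 is already a Thursday, so it stays at 2012-02-23.
Applying '+93 days' to 2012-02-23: counting 93 days forward gives 2012-05-26.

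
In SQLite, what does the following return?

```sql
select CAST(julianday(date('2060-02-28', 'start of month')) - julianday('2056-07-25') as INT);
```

`start of month` rewinds 2060-02-28 to 2060-02-01.
6 days remain in July 2056 after the 25th (31 − 25).
Full months from August 2056 through January 2060 contribute their day counts.
Then 1 day into February 2060.
Total: 6 + 31 + 30 + 31 + 30 + 31 + 31 + 28 + 31 + 30 + 31 + 30 + 31 + 31 + 30 + 31 + 30 + 31 + 31 + 28 + 31 + 30 + 31 + 30 + 31 + 31 + 30 + 31 + 30 + 31 + 31 + 28 + 31 + 30 + 31 + 30 + 31 + 31 + 30 + 31 + 30 + 31 + 31 + 1 = 1286.

1286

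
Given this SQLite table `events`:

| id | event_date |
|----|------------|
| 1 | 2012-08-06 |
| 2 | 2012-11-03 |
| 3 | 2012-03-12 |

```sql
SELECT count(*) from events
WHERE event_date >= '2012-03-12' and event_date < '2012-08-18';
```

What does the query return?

2

Rows in [2012-03-12, 2012-08-18): 2012-08-06, 2012-03-12 → 2 rows.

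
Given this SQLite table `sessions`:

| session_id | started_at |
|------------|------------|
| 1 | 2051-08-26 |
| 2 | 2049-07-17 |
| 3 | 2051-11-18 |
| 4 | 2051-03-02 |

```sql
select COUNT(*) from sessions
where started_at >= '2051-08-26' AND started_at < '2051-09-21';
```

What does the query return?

Rows in [2051-08-26, 2051-09-21): 2051-08-26 → 1 row.

1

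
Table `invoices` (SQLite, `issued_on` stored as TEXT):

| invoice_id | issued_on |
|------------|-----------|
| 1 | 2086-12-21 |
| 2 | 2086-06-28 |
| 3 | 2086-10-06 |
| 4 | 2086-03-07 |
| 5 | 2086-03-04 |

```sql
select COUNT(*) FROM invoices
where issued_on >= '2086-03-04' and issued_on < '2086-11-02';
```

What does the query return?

4

Rows in [2086-03-04, 2086-11-02): 2086-06-28, 2086-10-06, 2086-03-07, 2086-03-04 → 4 rows.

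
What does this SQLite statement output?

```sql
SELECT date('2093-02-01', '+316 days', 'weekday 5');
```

Applying '+316 days' to 2093-02-01: counting 316 days forward gives 2093-12-14.
`weekday 5` advances to the next Friday; 2093-12-14 is a Monday, so it moves forward to 2093-12-18.

2093-12-18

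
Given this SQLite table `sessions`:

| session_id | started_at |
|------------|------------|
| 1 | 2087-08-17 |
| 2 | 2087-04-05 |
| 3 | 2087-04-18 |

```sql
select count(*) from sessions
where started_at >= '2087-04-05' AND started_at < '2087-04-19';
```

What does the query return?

2

Rows in [2087-04-05, 2087-04-19): 2087-04-05, 2087-04-18 → 2 rows.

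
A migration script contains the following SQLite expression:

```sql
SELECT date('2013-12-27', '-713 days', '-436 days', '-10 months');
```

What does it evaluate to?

Applying '-713 days' to 2013-12-27: counting 713 days back gives 2012-01-14.
Applying '-436 days' to 2012-01-14: counting 436 days back gives 2010-11-04.
Adding -10 months to 2010-11-04 gives 2010-01-04.

2010-01-04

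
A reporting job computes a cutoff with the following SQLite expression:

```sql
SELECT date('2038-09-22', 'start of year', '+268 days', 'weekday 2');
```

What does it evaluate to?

2038-09-28

`start of year` rewinds 2038-09-22 to 2038-01-01.
Applying '+268 days' to 2038-01-01: counting 268 days forward gives 2038-09-26.
`weekday 2` advances to the next Tuesday; 2038-09-26 is a Sunday, so it moves forward to 2038-09-28.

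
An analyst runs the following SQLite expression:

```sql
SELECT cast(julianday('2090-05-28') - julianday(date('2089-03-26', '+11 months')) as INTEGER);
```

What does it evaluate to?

Adding +11 months to 2089-03-26 gives 2090-02-26.
2 days remain in February 2090 after the 26th (28 − 26).
March 2090: 31 days.
April 2090: 30 days.
Then 28 days into May 2090.
Total: 2 + 31 + 30 + 28 = 91.

91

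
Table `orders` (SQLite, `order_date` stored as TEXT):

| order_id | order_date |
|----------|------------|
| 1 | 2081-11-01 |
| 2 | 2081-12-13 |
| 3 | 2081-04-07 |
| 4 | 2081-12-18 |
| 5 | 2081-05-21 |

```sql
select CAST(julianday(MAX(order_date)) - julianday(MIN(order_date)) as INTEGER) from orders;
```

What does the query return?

255

MIN = 2081-04-07, MAX = 2081-12-18.
23 days remain in April 2081 after the 7th (30 − 7).
Full months from May 2081 through November 2081 contribute their day counts.
Then 18 days into December 2081.
Total: 23 + 31 + 30 + 31 + 31 + 30 + 31 + 30 + 18 = 255.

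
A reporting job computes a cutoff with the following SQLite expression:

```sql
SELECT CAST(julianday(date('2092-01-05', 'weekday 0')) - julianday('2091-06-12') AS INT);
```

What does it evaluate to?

`weekday 0` advances to the next Sunday; 2092-01-05 is a Saturday, so it moves forward to 2092-01-06.
18 days remain in June 2091 after the 12th (30 − 12).
Full months from July 2091 through December 2091 contribute their day counts.
Then 6 days into January 2092.
Total: 18 + 31 + 31 + 30 + 31 + 30 + 31 + 6 = 208.

208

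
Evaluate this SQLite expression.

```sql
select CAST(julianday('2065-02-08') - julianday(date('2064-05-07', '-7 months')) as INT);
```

Adding -7 months to 2064-05-07 gives 2063-10-07.
24 days remain in October 2063 after the 7th (31 − 7).
Full months from November 2063 through January 2065 contribute their day counts.
Then 8 days into February 2065.
Total: 24 + 30 + 31 + 31 + 29 + 31 + 30 + 31 + 30 + 31 + 31 + 30 + 31 + 30 + 31 + 31 + 8 = 490.

490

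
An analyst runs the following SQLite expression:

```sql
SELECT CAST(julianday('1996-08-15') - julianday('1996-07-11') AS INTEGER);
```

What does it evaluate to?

20 days remain in July 1996 after the 11th (31 − 11).
Then 15 days into August 1996.
Total: 20 + 15 = 35.

35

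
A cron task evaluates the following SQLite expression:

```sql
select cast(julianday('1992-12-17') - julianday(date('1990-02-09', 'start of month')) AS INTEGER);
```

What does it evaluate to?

1050

`start of month` rewinds 1990-02-09 to 1990-02-01.
27 days remain in February 1990 after the 1st (28 − 1).
Full months from March 1990 through November 1992 contribute their day counts.
Then 17 days into December 1992.
Total: 27 + 31 + 30 + 31 + 30 + 31 + 31 + 30 + 31 + 30 + 31 + 31 + 28 + 31 + 30 + 31 + 30 + 31 + 31 + 30 + 31 + 30 + 31 + 31 + 29 + 31 + 30 + 31 + 30 + 31 + 31 + 30 + 31 + 30 + 17 = 1050.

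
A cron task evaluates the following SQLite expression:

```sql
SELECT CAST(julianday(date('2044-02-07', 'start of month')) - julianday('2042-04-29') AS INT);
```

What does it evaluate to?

643

`start of month` rewinds 2044-02-07 to 2044-02-01.
1 day remains in April 2042 after the 29th (30 − 29).
Full months from May 2042 through January 2044 contribute their day counts.
Then 1 day into February 2044.
Total: 1 + 31 + 30 + 31 + 31 + 30 + 31 + 30 + 31 + 31 + 28 + 31 + 30 + 31 + 30 + 31 + 31 + 30 + 31 + 30 + 31 + 31 + 1 = 643.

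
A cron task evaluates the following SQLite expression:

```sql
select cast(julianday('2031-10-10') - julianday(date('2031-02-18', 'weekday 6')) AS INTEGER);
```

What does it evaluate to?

`weekday 6` advances to the next Saturday; 2031-02-18 is a Tuesday, so it moves forward to 2031-02-22.
6 days remain in February 2031 after the 22nd (28 − 22).
Full months from March 2031 through September 2031 contribute their day counts.
Then 10 days into October 2031.
Total: 6 + 31 + 30 + 31 + 30 + 31 + 31 + 30 + 10 = 230.

230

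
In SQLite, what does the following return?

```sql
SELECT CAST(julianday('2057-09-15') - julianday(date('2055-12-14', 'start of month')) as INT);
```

654

`start of month` rewinds 2055-12-14 to 2055-12-01.
30 days remain in December 2055 after the 1st (31 − 1).
Full months from January 2056 through August 2057 contribute their day counts.
Then 15 days into September 2057.
Total: 30 + 31 + 29 + 31 + 30 + 31 + 30 + 31 + 31 + 30 + 31 + 30 + 31 + 31 + 28 + 31 + 30 + 31 + 30 + 31 + 31 + 15 = 654.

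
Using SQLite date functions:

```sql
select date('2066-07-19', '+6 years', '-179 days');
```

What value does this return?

Adding +6 years to 2066-07-19 gives 2072-07-19.
Applying '-179 days' to 2072-07-19: counting 179 days back gives 2072-01-22.

2072-01-22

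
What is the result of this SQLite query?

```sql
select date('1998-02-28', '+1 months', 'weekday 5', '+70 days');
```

Adding +1 month to 1998-02-28 gives 1998-03-28.
`weekday 5` advances to the next Friday; 1998-03-28 is a Saturday, so it moves forward to 1998-04-03.
Applying '+70 days' to 1998-04-03: counting 70 days forward gives 1998-06-12.

1998-06-12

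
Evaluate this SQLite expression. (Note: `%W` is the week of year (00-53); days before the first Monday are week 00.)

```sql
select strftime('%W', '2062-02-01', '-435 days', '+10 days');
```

48

First apply '-435 days', '+10 days': 2062-02-01 → 2060-12-03.
2060-12-03 is a Friday. SQLite's %W counts Mondays since the year started; the result is 48.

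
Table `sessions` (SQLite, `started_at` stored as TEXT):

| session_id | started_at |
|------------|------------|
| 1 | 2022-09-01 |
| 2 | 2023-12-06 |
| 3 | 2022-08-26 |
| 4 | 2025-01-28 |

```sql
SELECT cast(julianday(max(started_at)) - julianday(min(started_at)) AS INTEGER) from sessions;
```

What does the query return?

MIN = 2022-08-26, MAX = 2025-01-28.
5 days remain in August 2022 after the 26th (31 − 26).
Full months from September 2022 through December 2024 contribute their day counts.
Then 28 days into January 2025.
Total: 5 + 30 + 31 + 30 + 31 + 31 + 28 + 31 + 30 + 31 + 30 + 31 + 31 + 30 + 31 + 30 + 31 + 31 + 29 + 31 + 30 + 31 + 30 + 31 + 31 + 30 + 31 + 30 + 31 + 28 = 886.

886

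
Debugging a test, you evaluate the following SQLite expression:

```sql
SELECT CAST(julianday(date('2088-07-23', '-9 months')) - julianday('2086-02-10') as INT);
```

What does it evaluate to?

620

Adding -9 months to 2088-07-23 gives 2087-10-23.
18 days remain in February 2086 after the 10th (28 − 10).
Full months from March 2086 through September 2087 contribute their day counts.
Then 23 days into October 2087.
Total: 18 + 31 + 30 + 31 + 30 + 31 + 31 + 30 + 31 + 30 + 31 + 31 + 28 + 31 + 30 + 31 + 30 + 31 + 31 + 30 + 23 = 620.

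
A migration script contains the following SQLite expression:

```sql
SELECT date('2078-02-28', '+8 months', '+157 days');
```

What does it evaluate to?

2079-04-03

Adding +8 months to 2078-02-28 gives 2078-10-28.
Applying '+157 days' to 2078-10-28: counting 157 days forward gives 2079-04-03.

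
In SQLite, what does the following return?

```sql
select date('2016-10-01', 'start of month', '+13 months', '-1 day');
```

2017-10-31

`start of month` rewinds 2016-10-01 to 2016-10-01.
Adding +13 months to 2016-10-01 gives 2017-11-01.
Going back 1 day from 2017-11-01 reaches 2017-10-31 (last day of October, 31 days).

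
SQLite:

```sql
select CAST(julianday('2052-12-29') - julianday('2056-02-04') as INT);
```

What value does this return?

2 days remain in December 2052 after the 29th (31 − 29).
Full months from January 2053 through January 2056 contribute their day counts.
Then 4 days into February 2056.
Total: 2 + 31 + 28 + 31 + 30 + 31 + 30 + 31 + 31 + 30 + 31 + 30 + 31 + 31 + 28 + 31 + 30 + 31 + 30 + 31 + 31 + 30 + 31 + 30 + 31 + 31 + 28 + 31 + 30 + 31 + 30 + 31 + 31 + 30 + 31 + 30 + 31 + 31 + 4 = 1132.
The subtraction is earlier − later, so the result is −1132 → -1132.

-1132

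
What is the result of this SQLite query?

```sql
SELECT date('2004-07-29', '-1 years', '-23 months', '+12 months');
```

Adding -1 year to 2004-07-29 gives 2003-07-29.
Adding -23 months to 2003-07-29 gives 2001-08-29.
Adding +12 months to 2001-08-29 gives 2002-08-29.

2002-08-29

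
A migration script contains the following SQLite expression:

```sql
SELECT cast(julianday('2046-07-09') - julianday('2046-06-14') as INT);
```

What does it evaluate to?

25

16 days remain in June 2046 after the 14th (30 − 14).
Then 9 days into July 2046.
Total: 16 + 9 = 25.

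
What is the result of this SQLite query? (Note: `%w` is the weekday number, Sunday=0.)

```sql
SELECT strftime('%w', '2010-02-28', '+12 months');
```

First apply '+12 months': 2010-02-28 → 2011-02-28.
2011-02-28 is a Monday; with Sunday=0 that is 1.

1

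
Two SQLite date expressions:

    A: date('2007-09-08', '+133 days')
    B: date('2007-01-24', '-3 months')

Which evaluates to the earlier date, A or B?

A = 2008-01-19.
B = 2006-10-24.
B is earlier.

B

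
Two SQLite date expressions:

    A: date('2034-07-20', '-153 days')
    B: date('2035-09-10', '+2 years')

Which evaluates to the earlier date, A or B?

A

A = 2034-02-17.
B = 2037-09-10.
A is earlier.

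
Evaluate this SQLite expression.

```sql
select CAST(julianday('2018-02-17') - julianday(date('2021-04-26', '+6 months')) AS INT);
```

-1347

Adding +6 months to 2021-04-26 gives 2021-10-26.
11 days remain in February 2018 after the 17th (28 − 17).
Full months from March 2018 through September 2021 contribute their day counts.
Then 26 days into October 2021.
Total: 11 + 31 + 30 + 31 + 30 + 31 + 31 + 30 + 31 + 30 + 31 + 31 + 28 + 31 + 30 + 31 + 30 + 31 + 31 + 30 + 31 + 30 + 31 + 31 + 29 + 31 + 30 + 31 + 30 + 31 + 31 + 30 + 31 + 30 + 31 + 31 + 28 + 31 + 30 + 31 + 30 + 31 + 31 + 30 + 26 = 1347.
The subtraction is earlier − later, so the result is −1347 → -1347.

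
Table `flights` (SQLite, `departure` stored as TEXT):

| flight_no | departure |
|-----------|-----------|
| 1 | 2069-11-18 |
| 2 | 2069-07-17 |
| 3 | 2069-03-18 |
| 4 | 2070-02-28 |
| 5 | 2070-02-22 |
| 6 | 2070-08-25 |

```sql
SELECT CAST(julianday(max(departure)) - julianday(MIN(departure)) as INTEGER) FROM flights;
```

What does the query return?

MIN = 2069-03-18, MAX = 2070-08-25.
13 days remain in March 2069 after the 18th (31 − 18).
Full months from April 2069 through July 2070 contribute their day counts.
Then 25 days into August 2070.
Total: 13 + 30 + 31 + 30 + 31 + 31 + 30 + 31 + 30 + 31 + 31 + 28 + 31 + 30 + 31 + 30 + 31 + 25 = 525.

525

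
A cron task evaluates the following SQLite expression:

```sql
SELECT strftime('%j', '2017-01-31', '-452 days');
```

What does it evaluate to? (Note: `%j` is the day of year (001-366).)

First apply '-452 days': 2017-01-31 → 2015-11-06.
Day-of-year for 2015-11-06: days since 2015-01-01 inclusive = 310, zero-padded to 310.

310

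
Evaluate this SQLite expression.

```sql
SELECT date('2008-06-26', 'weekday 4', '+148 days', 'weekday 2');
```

`weekday 4` advances to the next Thursday; 2008-06-26 is already a Thursday, so it stays at 2008-06-26.
Applying '+148 days' to 2008-06-26: counting 148 days forward gives 2008-11-21.
`weekday 2` advances to the next Tuesday; 2008-11-21 is a Friday, so it moves forward to 2008-11-25.

2008-11-25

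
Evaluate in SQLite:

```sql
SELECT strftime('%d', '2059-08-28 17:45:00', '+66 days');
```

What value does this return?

First apply '+66 days': 2059-08-28 17:45:00 → 2059-11-02 17:45:00.
`%d` extracts the 2-digit day of month: 02.

02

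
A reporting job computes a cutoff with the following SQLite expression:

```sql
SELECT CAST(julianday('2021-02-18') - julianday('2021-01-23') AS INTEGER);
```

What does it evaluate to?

26

8 days remain in January 2021 after the 23rd (31 − 23).
Then 18 days into February 2021.
Total: 8 + 18 = 26.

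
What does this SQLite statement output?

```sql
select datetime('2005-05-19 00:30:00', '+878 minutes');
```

878 minutes = 14h 38m; +878 minutes from 2005-05-19 00:30:00 is 2005-05-19 15:08:00.

2005-05-19 15:08:00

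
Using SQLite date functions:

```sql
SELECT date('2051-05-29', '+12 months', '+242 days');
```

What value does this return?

2053-01-26

Adding +12 months to 2051-05-29 gives 2052-05-29.
Applying '+242 days' to 2052-05-29: counting 242 days forward gives 2053-01-26.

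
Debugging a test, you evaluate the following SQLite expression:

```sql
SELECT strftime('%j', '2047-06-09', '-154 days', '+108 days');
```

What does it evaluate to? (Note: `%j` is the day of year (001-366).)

First apply '-154 days', '+108 days': 2047-06-09 → 2047-04-24.
Day-of-year for 2047-04-24: days since 2047-01-01 inclusive = 114, zero-padded to 114.

114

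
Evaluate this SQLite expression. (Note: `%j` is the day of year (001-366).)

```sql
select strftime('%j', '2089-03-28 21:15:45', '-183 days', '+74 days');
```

344

First apply '-183 days', '+74 days': 2089-03-28 21:15:45 → 2088-12-09 21:15:45.
Day-of-year for 2088-12-09: days since 2088-01-01 inclusive = 344, zero-padded to 344.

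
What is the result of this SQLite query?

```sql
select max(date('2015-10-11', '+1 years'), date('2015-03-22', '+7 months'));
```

2016-10-11

date('2015-10-11', '+1 years') → 2016-10-11.
date('2015-03-22', '+7 months') → 2015-10-22.
Later of the two is 2016-10-11.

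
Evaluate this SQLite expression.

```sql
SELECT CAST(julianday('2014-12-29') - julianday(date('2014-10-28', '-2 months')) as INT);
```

Adding -2 months to 2014-10-28 gives 2014-08-28.
3 days remain in August 2014 after the 28th (31 − 28).
September 2014: 30 days.
October 2014: 31 days.
November 2014: 30 days.
Then 29 days into December 2014.
Total: 3 + 30 + 31 + 30 + 29 = 123.

123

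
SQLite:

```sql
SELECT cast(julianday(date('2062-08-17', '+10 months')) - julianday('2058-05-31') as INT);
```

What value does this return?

1843

Adding +10 months to 2062-08-17 gives 2063-06-17.
0 days remain in May 2058 after the 31st (31 − 31).
Full months from June 2058 through May 2063 contribute their day counts.
Then 17 days into June 2063.
Total: 0 + 30 + 31 + 31 + 30 + 31 + 30 + 31 + 31 + 28 + 31 + 30 + 31 + 30 + 31 + 31 + 30 + 31 + 30 + 31 + 31 + 29 + 31 + 30 + 31 + 30 + 31 + 31 + 30 + 31 + 30 + 31 + 31 + 28 + 31 + 30 + 31 + 30 + 31 + 31 + 30 + 31 + 30 + 31 + 31 + 28 + 31 + 30 + 31 + 30 + 31 + 31 + 30 + 31 + 30 + 31 + 31 + 28 + 31 + 30 + 31 + 17 = 1843.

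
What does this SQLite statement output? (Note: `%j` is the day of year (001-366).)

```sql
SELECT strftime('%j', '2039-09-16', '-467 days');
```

First apply '-467 days': 2039-09-16 → 2038-06-06.
Day-of-year for 2038-06-06: days since 2038-01-01 inclusive = 157, zero-padded to 157.

157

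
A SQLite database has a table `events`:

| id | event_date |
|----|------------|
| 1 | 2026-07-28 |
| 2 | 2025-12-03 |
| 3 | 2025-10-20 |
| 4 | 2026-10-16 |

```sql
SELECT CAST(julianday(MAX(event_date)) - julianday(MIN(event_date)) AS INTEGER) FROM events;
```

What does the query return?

361

MIN = 2025-10-20, MAX = 2026-10-16.
11 days remain in October 2025 after the 20th (31 − 20).
Full months from November 2025 through September 2026 contribute their day counts.
Then 16 days into October 2026.
Total: 11 + 30 + 31 + 31 + 28 + 31 + 30 + 31 + 30 + 31 + 31 + 30 + 16 = 361.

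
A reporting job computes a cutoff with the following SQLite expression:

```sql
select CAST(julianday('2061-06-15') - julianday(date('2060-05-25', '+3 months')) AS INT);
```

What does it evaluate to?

Adding +3 months to 2060-05-25 gives 2060-08-25.
6 days remain in August 2060 after the 25th (31 − 25).
Full months from September 2060 through May 2061 contribute their day counts.
Then 15 days into June 2061.
Total: 6 + 30 + 31 + 30 + 31 + 31 + 28 + 31 + 30 + 31 + 15 = 294.

294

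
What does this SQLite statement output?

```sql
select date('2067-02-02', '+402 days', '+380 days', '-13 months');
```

2068-02-25

Applying '+402 days' to 2067-02-02: counting 402 days forward gives 2068-03-10.
Applying '+380 days' to 2068-03-10: counting 380 days forward gives 2069-03-25.
Adding -13 months to 2069-03-25 gives 2068-02-25.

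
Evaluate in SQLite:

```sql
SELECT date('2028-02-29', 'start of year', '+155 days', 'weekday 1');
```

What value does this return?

2028-06-05

`start of year` rewinds 2028-02-29 to 2028-01-01.
Applying '+155 days' to 2028-01-01: counting 155 days forward gives 2028-06-04.
`weekday 1` advances to the next Monday; 2028-06-04 is a Sunday, so it moves forward to 2028-06-05.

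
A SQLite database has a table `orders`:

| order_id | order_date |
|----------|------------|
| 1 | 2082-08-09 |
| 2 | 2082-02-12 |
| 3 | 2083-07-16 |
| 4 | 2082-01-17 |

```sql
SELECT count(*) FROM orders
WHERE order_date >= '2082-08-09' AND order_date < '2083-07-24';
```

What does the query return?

2

Rows in [2082-08-09, 2083-07-24): 2082-08-09, 2083-07-16 → 2 rows.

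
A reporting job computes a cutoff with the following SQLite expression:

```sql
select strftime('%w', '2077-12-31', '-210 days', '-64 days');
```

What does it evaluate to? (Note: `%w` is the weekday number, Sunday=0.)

4

First apply '-210 days', '-64 days': 2077-12-31 → 2077-04-01.
2077-04-01 is a Thursday; with Sunday=0 that is 4.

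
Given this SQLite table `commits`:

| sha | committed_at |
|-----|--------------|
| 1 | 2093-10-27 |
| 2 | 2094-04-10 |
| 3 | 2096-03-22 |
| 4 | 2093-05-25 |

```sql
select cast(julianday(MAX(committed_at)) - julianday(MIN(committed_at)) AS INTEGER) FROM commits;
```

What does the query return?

1032

MIN = 2093-05-25, MAX = 2096-03-22.
6 days remain in May 2093 after the 25th (31 − 25).
Full months from June 2093 through February 2096 contribute their day counts.
Then 22 days into March 2096.
Total: 6 + 30 + 31 + 31 + 30 + 31 + 30 + 31 + 31 + 28 + 31 + 30 + 31 + 30 + 31 + 31 + 30 + 31 + 30 + 31 + 31 + 28 + 31 + 30 + 31 + 30 + 31 + 31 + 30 + 31 + 30 + 31 + 31 + 29 + 22 = 1032.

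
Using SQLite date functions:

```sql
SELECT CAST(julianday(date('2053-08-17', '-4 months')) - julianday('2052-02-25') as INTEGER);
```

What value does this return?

417

Adding -4 months to 2053-08-17 gives 2053-04-17.
4 days remain in February 2052 after the 25th (29 − 25).
Full months from March 2052 through March 2053 contribute their day counts.
Then 17 days into April 2053.
Total: 4 + 31 + 30 + 31 + 30 + 31 + 31 + 30 + 31 + 30 + 31 + 31 + 28 + 31 + 17 = 417.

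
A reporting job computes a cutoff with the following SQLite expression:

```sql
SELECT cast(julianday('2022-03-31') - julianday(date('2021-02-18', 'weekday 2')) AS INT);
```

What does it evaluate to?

401

`weekday 2` advances to the next Tuesday; 2021-02-18 is a Thursday, so it moves forward to 2021-02-23.
5 days remain in February 2021 after the 23rd (28 − 23).
Full months from March 2021 through February 2022 contribute their day counts.
Then 31 days into March 2022.
Total: 5 + 31 + 30 + 31 + 30 + 31 + 31 + 30 + 31 + 30 + 31 + 31 + 28 + 31 = 401.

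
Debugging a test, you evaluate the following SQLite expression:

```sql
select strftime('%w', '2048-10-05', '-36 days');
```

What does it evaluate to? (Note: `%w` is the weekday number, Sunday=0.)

First apply '-36 days': 2048-10-05 → 2048-08-30.
2048-08-30 is a Sunday; with Sunday=0 that is 0.

0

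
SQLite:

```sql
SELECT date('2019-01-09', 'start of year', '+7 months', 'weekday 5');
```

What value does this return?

2019-08-02

`start of year` rewinds 2019-01-09 to 2019-01-01.
Adding +7 months to 2019-01-01 gives 2019-08-01.
`weekday 5` advances to the next Friday; 2019-08-01 is a Thursday, so it moves forward to 2019-08-02.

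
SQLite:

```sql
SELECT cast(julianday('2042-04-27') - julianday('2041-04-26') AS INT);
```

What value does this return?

4 days remain in April 2041 after the 26th (30 − 26).
Full months from May 2041 through March 2042 contribute their day counts.
Then 27 days into April 2042.
Total: 4 + 31 + 30 + 31 + 31 + 30 + 31 + 30 + 31 + 31 + 28 + 31 + 27 = 366.

366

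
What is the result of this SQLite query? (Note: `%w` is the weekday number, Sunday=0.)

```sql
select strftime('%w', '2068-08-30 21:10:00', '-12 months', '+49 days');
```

First apply '-12 months', '+49 days': 2068-08-30 21:10:00 → 2067-10-18 21:10:00.
2067-10-18 is a Tuesday; with Sunday=0 that is 2.

2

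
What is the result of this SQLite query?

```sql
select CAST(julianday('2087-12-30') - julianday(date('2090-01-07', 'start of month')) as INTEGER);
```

`start of month` rewinds 2090-01-07 to 2090-01-01.
1 day remains in December 2087 after the 30th (31 − 30).
Full months from January 2088 through December 2089 contribute their day counts.
Then 1 day into January 2090.
Total: 1 + 31 + 29 + 31 + 30 + 31 + 30 + 31 + 31 + 30 + 31 + 30 + 31 + 31 + 28 + 31 + 30 + 31 + 30 + 31 + 31 + 30 + 31 + 30 + 31 + 1 = 733.
The subtraction is earlier − later, so the result is −733 → -733.

-733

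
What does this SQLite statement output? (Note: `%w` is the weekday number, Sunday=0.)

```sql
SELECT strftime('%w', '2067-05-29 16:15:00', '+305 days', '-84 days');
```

First apply '+305 days', '-84 days': 2067-05-29 16:15:00 → 2068-01-05 16:15:00.
2068-01-05 is a Thursday; with Sunday=0 that is 4.

4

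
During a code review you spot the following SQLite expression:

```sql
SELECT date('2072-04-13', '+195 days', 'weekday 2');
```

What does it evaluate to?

2072-10-25

Applying '+195 days' to 2072-04-13: counting 195 days forward gives 2072-10-25.
`weekday 2` advances to the next Tuesday; 2072-10-25 is already a Tuesday, so it stays at 2072-10-25.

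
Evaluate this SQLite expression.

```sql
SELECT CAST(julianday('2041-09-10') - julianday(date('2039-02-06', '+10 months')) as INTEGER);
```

644

Adding +10 months to 2039-02-06 gives 2039-12-06.
25 days remain in December 2039 after the 6th (31 − 6).
Full months from January 2040 through August 2041 contribute their day counts.
Then 10 days into September 2041.
Total: 25 + 31 + 29 + 31 + 30 + 31 + 30 + 31 + 31 + 30 + 31 + 30 + 31 + 31 + 28 + 31 + 30 + 31 + 30 + 31 + 31 + 10 = 644.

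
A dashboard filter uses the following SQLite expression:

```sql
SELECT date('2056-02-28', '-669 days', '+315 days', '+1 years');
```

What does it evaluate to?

Applying '-669 days' to 2056-02-28: counting 669 days back gives 2054-04-30.
Applying '+315 days' to 2054-04-30: counting 315 days forward gives 2055-03-11.
Adding +1 year to 2055-03-11 gives 2056-03-11.

2056-03-11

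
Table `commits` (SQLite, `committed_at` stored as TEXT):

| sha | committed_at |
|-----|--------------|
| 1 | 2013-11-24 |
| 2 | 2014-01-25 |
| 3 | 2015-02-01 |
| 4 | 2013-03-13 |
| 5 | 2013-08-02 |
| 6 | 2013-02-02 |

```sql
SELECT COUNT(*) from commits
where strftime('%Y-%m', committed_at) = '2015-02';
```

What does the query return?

1

Rows with year-month 2015-02: 2015-02-01 → 1.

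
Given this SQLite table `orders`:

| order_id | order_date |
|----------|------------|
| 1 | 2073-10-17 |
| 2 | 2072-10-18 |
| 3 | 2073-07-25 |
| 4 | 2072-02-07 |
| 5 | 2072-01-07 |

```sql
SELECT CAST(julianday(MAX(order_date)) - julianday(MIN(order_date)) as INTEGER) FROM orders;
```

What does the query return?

MIN = 2072-01-07, MAX = 2073-10-17.
24 days remain in January 2072 after the 7th (31 − 7).
Full months from February 2072 through September 2073 contribute their day counts.
Then 17 days into October 2073.
Total: 24 + 29 + 31 + 30 + 31 + 30 + 31 + 31 + 30 + 31 + 30 + 31 + 31 + 28 + 31 + 30 + 31 + 30 + 31 + 31 + 30 + 17 = 649.

649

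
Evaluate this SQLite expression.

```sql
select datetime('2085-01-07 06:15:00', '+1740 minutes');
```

2085-01-08 11:15:00

1740 minutes = 29h 0m; +1740 minutes from 2085-01-07 06:15:00 is 2085-01-08 11:15:00 (crosses midnight).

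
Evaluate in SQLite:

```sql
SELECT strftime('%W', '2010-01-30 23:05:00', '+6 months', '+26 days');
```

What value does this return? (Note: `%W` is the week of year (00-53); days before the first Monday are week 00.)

First apply '+6 months', '+26 days': 2010-01-30 23:05:00 → 2010-08-25 23:05:00.
2010-08-25 is a Wednesday. SQLite's %W counts Mondays since the year started; the result is 34.

34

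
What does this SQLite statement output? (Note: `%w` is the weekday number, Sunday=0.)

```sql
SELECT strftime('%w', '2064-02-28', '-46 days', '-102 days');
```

3

First apply '-46 days', '-102 days': 2064-02-28 → 2063-10-03.
2063-10-03 is a Wednesday; with Sunday=0 that is 3.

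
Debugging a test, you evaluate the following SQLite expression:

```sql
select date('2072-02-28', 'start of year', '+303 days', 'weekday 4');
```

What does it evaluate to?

`start of year` rewinds 2072-02-28 to 2072-01-01.
Applying '+303 days' to 2072-01-01: counting 303 days forward gives 2072-10-30.
`weekday 4` advances to the next Thursday; 2072-10-30 is a Sunday, so it moves forward to 2072-11-03.

2072-11-03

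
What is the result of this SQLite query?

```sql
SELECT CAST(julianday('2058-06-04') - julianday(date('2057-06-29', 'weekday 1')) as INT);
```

`weekday 1` advances to the next Monday; 2057-06-29 is a Friday, so it moves forward to 2057-07-02.
29 days remain in July 2057 after the 2nd (31 − 2).
Full months from August 2057 through May 2058 contribute their day counts.
Then 4 days into June 2058.
Total: 29 + 31 + 30 + 31 + 30 + 31 + 31 + 28 + 31 + 30 + 31 + 4 = 337.

337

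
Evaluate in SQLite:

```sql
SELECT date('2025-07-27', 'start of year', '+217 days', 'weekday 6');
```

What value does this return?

2025-08-09

`start of year` rewinds 2025-07-27 to 2025-01-01.
Applying '+217 days' to 2025-01-01: counting 217 days forward gives 2025-08-06.
`weekday 6` advances to the next Saturday; 2025-08-06 is a Wednesday, so it moves forward to 2025-08-09.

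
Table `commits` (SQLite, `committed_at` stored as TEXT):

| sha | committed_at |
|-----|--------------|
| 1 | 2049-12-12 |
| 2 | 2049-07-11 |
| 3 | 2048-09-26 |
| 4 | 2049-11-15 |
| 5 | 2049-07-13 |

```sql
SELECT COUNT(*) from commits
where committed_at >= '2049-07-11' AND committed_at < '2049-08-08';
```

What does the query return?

Rows in [2049-07-11, 2049-08-08): 2049-07-11, 2049-07-13 → 2 rows.

2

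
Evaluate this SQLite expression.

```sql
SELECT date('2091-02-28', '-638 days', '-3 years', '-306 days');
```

2085-07-29

Applying '-638 days' to 2091-02-28: counting 638 days back gives 2089-05-31.
Adding -3 years to 2089-05-31 gives 2086-05-31.
Applying '-306 days' to 2086-05-31: counting 306 days back gives 2085-07-29.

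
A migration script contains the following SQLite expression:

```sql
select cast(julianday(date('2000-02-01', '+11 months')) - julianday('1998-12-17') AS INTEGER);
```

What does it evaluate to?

746

Adding +11 months to 2000-02-01 gives 2001-01-01.
14 days remain in December 1998 after the 17th (31 − 17).
Full months from January 1999 through December 2000 contribute their day counts.
Then 1 day into January 2001.
Total: 14 + 31 + 28 + 31 + 30 + 31 + 30 + 31 + 31 + 30 + 31 + 30 + 31 + 31 + 29 + 31 + 30 + 31 + 30 + 31 + 31 + 30 + 31 + 30 + 31 + 1 = 746.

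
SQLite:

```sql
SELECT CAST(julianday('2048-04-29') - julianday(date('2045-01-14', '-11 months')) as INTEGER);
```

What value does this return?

1536

Adding -11 months to 2045-01-14 gives 2044-02-14.
15 days remain in February 2044 after the 14th (29 − 14).
Full months from March 2044 through March 2048 contribute their day counts.
Then 29 days into April 2048.
Total: 15 + 31 + 30 + 31 + 30 + 31 + 31 + 30 + 31 + 30 + 31 + 31 + 28 + 31 + 30 + 31 + 30 + 31 + 31 + 30 + 31 + 30 + 31 + 31 + 28 + 31 + 30 + 31 + 30 + 31 + 31 + 30 + 31 + 30 + 31 + 31 + 28 + 31 + 30 + 31 + 30 + 31 + 31 + 30 + 31 + 30 + 31 + 31 + 29 + 31 + 29 = 1536.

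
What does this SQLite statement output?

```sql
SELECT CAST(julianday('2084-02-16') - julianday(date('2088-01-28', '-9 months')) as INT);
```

Adding -9 months to 2088-01-28 gives 2087-04-28.
13 days remain in February 2084 after the 16th (29 − 16).
Full months from March 2084 through March 2087 contribute their day counts.
Then 28 days into April 2087.
Total: 13 + 31 + 30 + 31 + 30 + 31 + 31 + 30 + 31 + 30 + 31 + 31 + 28 + 31 + 30 + 31 + 30 + 31 + 31 + 30 + 31 + 30 + 31 + 31 + 28 + 31 + 30 + 31 + 30 + 31 + 31 + 30 + 31 + 30 + 31 + 31 + 28 + 31 + 28 = 1167.
The subtraction is earlier − later, so the result is −1167 → -1167.

-1167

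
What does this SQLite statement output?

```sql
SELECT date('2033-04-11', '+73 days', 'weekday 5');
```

Applying '+73 days' to 2033-04-11: counting 73 days forward gives 2033-06-23.
`weekday 5` advances to the next Friday; 2033-06-23 is a Thursday, so it moves forward to 2033-06-24.

2033-06-24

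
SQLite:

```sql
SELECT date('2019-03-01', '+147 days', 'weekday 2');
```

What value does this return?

2019-07-30

Applying '+147 days' to 2019-03-01: counting 147 days forward gives 2019-07-26.
`weekday 2` advances to the next Tuesday; 2019-07-26 is a Friday, so it moves forward to 2019-07-30.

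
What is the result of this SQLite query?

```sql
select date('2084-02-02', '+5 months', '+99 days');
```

Adding +5 months to 2084-02-02 gives 2084-07-02.
Applying '+99 days' to 2084-07-02: counting 99 days forward gives 2084-10-09.

2084-10-09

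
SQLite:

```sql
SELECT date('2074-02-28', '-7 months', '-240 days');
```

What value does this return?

Adding -7 months to 2074-02-28 gives 2073-07-28.
Applying '-240 days' to 2073-07-28: counting 240 days back gives 2072-11-30.

2072-11-30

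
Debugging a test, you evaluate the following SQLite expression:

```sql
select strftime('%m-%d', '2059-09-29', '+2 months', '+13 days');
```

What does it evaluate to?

12-12

First apply '+2 months', '+13 days': 2059-09-29 → 2059-12-12.
`%m-%d` extracts the month-day: 12-12.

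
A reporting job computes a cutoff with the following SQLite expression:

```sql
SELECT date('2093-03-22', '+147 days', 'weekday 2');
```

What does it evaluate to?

2093-08-18

Applying '+147 days' to 2093-03-22: counting 147 days forward gives 2093-08-16.
`weekday 2` advances to the next Tuesday; 2093-08-16 is a Sunday, so it moves forward to 2093-08-18.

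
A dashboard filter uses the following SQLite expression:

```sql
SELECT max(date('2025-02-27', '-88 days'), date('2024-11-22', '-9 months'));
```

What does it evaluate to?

2024-12-01

date('2025-02-27', '-88 days') → 2024-12-01.
date('2024-11-22', '-9 months') → 2024-02-22.
Later of the two is 2024-12-01.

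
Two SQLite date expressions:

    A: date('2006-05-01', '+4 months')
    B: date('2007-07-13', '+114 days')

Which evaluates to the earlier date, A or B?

A

A = 2006-09-01.
B = 2007-11-04.
A is earlier.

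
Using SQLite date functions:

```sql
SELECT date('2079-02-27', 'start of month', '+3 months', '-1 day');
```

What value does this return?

2079-04-30

`start of month` rewinds 2079-02-27 to 2079-02-01.
Adding +3 months to 2079-02-01 gives 2079-05-01.
Going back 1 day from 2079-05-01 reaches 2079-04-30 (last day of April, 30 days).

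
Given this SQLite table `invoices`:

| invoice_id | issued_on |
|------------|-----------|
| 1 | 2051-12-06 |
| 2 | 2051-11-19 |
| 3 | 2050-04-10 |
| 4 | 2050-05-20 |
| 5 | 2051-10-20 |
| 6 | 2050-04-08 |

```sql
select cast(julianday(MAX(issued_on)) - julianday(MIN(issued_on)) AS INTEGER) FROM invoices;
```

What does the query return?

MIN = 2050-04-08, MAX = 2051-12-06.
22 days remain in April 2050 after the 8th (30 − 8).
Full months from May 2050 through November 2051 contribute their day counts.
Then 6 days into December 2051.
Total: 22 + 31 + 30 + 31 + 31 + 30 + 31 + 30 + 31 + 31 + 28 + 31 + 30 + 31 + 30 + 31 + 31 + 30 + 31 + 30 + 6 = 607.

607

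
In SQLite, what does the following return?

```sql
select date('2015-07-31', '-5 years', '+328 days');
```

2011-06-24

Adding -5 years to 2015-07-31 gives 2010-07-31.
Applying '+328 days' to 2010-07-31: counting 328 days forward gives 2011-06-24.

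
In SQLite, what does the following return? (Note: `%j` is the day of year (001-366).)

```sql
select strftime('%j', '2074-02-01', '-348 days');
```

First apply '-348 days': 2074-02-01 → 2073-02-18.
Day-of-year for 2073-02-18: days since 2073-01-01 inclusive = 49, zero-padded to 049.

049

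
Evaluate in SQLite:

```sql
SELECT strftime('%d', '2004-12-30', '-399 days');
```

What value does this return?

27

First apply '-399 days': 2004-12-30 → 2003-11-27.
`%d` extracts the 2-digit day of month: 27.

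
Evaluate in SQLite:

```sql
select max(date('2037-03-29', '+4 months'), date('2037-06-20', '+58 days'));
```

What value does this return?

date('2037-03-29', '+4 months') → 2037-07-29.
date('2037-06-20', '+58 days') → 2037-08-17.
Later of the two is 2037-08-17.

2037-08-17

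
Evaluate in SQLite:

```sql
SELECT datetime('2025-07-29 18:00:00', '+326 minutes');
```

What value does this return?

2025-07-29 23:26:00

326 minutes = 5h 26m; +326 minutes from 2025-07-29 18:00:00 is 2025-07-29 23:26:00.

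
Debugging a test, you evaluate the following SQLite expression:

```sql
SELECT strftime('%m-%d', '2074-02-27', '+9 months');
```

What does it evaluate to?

First apply '+9 months': 2074-02-27 → 2074-11-27.
`%m-%d` extracts the month-day: 11-27.

11-27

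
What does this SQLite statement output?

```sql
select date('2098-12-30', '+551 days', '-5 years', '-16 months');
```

Applying '+551 days' to 2098-12-30: counting 551 days forward gives 2100-07-04.
Adding -5 years to 2100-07-04 gives 2095-07-04.
Adding -16 months to 2095-07-04 gives 2094-03-04.

2094-03-04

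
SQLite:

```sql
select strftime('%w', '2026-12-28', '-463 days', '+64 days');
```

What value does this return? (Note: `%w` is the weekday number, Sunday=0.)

First apply '-463 days', '+64 days': 2026-12-28 → 2025-11-24.
2025-11-24 is a Monday; with Sunday=0 that is 1.

1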